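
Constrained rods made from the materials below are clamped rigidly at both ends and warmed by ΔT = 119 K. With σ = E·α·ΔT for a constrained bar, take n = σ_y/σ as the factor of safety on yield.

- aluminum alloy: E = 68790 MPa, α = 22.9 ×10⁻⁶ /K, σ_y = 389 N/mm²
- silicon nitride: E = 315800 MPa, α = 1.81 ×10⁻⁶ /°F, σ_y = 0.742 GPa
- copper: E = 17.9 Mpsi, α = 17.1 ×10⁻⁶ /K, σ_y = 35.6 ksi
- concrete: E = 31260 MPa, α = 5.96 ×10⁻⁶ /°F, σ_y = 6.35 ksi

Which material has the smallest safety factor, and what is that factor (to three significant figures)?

copper, n = 0.977

Per material, after unit conversion:
  aluminum alloy: E = 68.79, α = 22.9, σ_y = 389.0 → σ = 187 MPa, n = 2.08
  silicon nitride: E = 315.8, α = 3.26, σ_y = 742.0 → σ = 122 MPa, n = 6.06
  copper: E = 123.4, α = 17.1, σ_y = 245.5 → σ = 251 MPa, n = 0.977
  concrete: E = 31.26, α = 10.7, σ_y = 43.78 → σ = 39.9 MPa, n = 1.10
Copper has the lowest safety factor, n = 0.977.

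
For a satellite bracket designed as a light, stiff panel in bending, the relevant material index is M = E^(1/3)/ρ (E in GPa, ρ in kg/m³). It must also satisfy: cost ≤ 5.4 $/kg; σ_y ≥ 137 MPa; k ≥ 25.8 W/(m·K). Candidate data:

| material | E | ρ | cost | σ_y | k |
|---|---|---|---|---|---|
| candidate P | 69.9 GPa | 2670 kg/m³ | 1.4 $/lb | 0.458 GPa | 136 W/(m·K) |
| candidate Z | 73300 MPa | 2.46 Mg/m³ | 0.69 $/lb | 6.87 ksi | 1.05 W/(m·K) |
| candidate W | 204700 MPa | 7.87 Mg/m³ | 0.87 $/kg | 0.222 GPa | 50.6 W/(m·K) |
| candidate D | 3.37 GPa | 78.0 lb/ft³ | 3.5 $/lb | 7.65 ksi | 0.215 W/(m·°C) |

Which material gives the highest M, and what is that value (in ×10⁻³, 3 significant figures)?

candidate P, M = 1.54×10⁻³

Screen on constraints: cost ≤ 5.4 $/kg; σ_y ≥ 137 MPa; k ≥ 25.8 W/(m·K). Survivors: candidate P, candidate W.
In SI units:
  candidate P: E = 69.90 GPa, ρ = 2670 kg/m³
  candidate W: E = 204.7 GPa, ρ = 7870 kg/m³
  candidate P: M = 1.54×10⁻³
  candidate W: M = 0.749×10⁻³
The maximum is for candidate P.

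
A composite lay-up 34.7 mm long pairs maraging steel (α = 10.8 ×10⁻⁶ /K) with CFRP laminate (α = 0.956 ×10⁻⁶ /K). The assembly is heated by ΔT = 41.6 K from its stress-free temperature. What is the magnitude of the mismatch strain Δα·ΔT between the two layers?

Δα = |10.8 − 0.956|×10⁻⁶/K = 9.84×10⁻⁶/K.
Mismatch strain = Δα·ΔT = 9.84×10⁻⁶ × 41.6 = 4.10×10⁻⁴.

4.10×10⁻⁴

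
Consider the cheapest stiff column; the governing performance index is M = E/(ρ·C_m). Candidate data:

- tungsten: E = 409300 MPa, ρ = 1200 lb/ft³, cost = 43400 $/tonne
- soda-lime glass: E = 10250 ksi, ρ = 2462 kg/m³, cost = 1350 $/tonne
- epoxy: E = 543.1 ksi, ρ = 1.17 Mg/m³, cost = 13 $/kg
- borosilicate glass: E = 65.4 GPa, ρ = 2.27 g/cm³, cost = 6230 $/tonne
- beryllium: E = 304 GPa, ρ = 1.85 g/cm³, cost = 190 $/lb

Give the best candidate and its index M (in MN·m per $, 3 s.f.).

Normalizing units and computing the index:
  tungsten: E = 409.3 GPa, ρ = 19220 kg/m³, cost = 43.40 $/kg
  soda-lime glass: E = 70.67 GPa, ρ = 2462 kg/m³, cost = 1.350 $/kg
  epoxy: E = 3.745 GPa, ρ = 1170 kg/m³, cost = 13.00 $/kg
  borosilicate glass: E = 65.40 GPa, ρ = 2270 kg/m³, cost = 6.230 $/kg
  beryllium: E = 304.0 GPa, ρ = 1850 kg/m³, cost = 418.9 $/kg
  soda-lime glass: M = 21.3 MN·m per $
  borosilicate glass: M = 4.62 MN·m per $
  tungsten: M = 0.491 MN·m per $
  beryllium: M = 0.392 MN·m per $
  epoxy: M = 0.246 MN·m per $
Soda-lime glass ranks first.

soda-lime glass, M = 21.3 MN·m per $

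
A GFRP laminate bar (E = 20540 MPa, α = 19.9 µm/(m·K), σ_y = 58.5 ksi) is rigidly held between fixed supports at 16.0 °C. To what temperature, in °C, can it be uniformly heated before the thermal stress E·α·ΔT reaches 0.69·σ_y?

E = 20540 MPa = 20.54 GPa.
σ_y = 58.5 ksi = 403.3 MPa.
E·α·ΔT = 278.3 MPa ⇒ ΔT = 278.3 / (20.54×10³ × 19.9×10⁻⁶) = 680.9 K.
T = 16.0 + 680.9 = 696.9 °C.

697 °C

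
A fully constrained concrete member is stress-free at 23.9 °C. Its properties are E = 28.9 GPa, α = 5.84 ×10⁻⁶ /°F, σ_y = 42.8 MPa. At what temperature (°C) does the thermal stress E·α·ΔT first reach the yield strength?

165 °C

α = 5.84×10⁻⁶/°F × 9/5 = 10.5×10⁻⁶/K.
E·α·ΔT = 42.80 MPa ⇒ ΔT = 42.80 / (28.90×10³ × 10.5×10⁻⁶) = 140.9 K.
T = 23.9 + 140.9 = 164.8 °C.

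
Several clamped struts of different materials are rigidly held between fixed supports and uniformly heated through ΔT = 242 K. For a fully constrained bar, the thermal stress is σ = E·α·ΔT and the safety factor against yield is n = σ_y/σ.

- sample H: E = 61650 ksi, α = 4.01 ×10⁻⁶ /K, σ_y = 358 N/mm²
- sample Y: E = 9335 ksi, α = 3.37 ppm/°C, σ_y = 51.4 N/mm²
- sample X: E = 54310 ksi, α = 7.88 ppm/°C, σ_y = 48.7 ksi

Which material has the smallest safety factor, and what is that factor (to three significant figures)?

With everything in SI (GPa, ×10⁻⁶/K, MPa):
  sample H: E = 425.1, α = 4.01, σ_y = 358.0 → σ = 412 MPa, n = 0.868
  sample Y: E = 64.36, α = 3.37, σ_y = 51.40 → σ = 52.5 MPa, n = 0.979
  sample X: E = 374.5, α = 7.88, σ_y = 335.8 → σ = 714 MPa, n = 0.470
The minimum is sample X at n = 0.470.

sample X, n = 0.470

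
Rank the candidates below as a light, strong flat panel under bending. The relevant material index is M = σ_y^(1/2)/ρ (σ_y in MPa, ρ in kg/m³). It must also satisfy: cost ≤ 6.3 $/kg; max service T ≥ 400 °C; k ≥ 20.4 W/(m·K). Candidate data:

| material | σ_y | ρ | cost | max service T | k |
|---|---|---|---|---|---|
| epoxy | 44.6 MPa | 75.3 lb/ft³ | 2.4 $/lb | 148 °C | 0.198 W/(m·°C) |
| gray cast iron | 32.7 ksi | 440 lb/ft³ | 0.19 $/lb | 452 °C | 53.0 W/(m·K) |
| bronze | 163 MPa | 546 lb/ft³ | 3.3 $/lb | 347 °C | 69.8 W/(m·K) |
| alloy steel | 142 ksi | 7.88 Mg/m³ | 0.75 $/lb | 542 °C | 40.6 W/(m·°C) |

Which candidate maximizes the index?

Screen on constraints: cost ≤ 6.3 $/kg; max service T ≥ 400 °C; k ≥ 20.4 W/(m·K). Survivors: gray cast iron, alloy steel.
After converting to SI:
  gray cast iron: σ_y = 225.5 MPa, ρ = 7048 kg/m³
  alloy steel: σ_y = 979.1 MPa, ρ = 7880 kg/m³
  alloy steel: M = 3.97×10⁻³
  gray cast iron: M = 2.13×10⁻³
Highest index: alloy steel.

alloy steel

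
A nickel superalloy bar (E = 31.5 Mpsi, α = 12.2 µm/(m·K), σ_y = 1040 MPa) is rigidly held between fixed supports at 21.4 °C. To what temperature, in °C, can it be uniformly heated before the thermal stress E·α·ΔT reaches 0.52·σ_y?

E = 31.5 Mpsi = 217.2 GPa.
E·α·ΔT = 540.8 MPa ⇒ ΔT = 540.8 / (217.2×10³ × 12.2×10⁻⁶) = 204.1 K.
T = 21.4 + 204.1 = 225.5 °C.

226 °C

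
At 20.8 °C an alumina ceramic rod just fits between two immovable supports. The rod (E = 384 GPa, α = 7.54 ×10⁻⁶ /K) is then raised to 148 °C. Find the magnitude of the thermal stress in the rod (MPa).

ΔT = 127.2 K. Constrained thermal stress σ = E·α·ΔT = 384.0×10³ MPa × 7.54×10⁻⁶ × 127.2 = 368 MPa (compressive).

368 MPa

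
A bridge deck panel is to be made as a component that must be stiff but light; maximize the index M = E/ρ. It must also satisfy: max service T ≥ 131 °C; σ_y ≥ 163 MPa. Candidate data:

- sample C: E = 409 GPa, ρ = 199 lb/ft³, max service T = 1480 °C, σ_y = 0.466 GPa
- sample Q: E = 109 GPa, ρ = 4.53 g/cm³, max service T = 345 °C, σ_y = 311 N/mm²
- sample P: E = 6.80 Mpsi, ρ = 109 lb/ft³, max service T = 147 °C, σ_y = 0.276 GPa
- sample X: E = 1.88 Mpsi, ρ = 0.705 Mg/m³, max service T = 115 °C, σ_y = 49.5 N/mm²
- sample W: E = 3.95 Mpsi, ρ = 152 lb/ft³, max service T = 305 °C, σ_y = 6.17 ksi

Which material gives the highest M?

sample C

Screen on constraints: max service T ≥ 131 °C; σ_y ≥ 163 MPa. Survivors: sample C, sample Q, sample P.
Putting every candidate on a common basis:
  sample C: E = 409.0 GPa, ρ = 3188 kg/m³
  sample Q: E = 109.0 GPa, ρ = 4530 kg/m³
  sample P: E = 46.88 GPa, ρ = 1746 kg/m³
  sample C: M = 128 MN·m/kg
  sample P: M = 26.9 MN·m/kg
  sample Q: M = 24.1 MN·m/kg
Sample C ranks first.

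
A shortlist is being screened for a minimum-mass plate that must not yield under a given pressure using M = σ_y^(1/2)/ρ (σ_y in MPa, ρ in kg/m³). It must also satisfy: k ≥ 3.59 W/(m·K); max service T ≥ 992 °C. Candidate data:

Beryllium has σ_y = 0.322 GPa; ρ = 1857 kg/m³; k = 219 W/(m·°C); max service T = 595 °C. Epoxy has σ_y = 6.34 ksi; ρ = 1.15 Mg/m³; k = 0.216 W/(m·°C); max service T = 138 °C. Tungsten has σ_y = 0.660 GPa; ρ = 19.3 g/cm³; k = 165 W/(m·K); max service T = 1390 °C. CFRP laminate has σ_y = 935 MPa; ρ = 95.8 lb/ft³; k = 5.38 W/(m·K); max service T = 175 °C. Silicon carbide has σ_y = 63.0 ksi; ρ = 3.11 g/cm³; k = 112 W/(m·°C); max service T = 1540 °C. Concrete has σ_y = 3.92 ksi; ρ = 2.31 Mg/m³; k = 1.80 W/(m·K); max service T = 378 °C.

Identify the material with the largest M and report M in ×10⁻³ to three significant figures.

silicon carbide, M = 6.70×10⁻³

Screen on constraints: k ≥ 3.59 W/(m·K); max service T ≥ 992 °C. Survivors: tungsten, silicon carbide.
In SI units:
  tungsten: σ_y = 660.0 MPa, ρ = 19300 kg/m³
  silicon carbide: σ_y = 434.4 MPa, ρ = 3110 kg/m³
  silicon carbide: M = 6.70×10⁻³
  tungsten: M = 1.33×10⁻³
Silicon carbide has the largest M.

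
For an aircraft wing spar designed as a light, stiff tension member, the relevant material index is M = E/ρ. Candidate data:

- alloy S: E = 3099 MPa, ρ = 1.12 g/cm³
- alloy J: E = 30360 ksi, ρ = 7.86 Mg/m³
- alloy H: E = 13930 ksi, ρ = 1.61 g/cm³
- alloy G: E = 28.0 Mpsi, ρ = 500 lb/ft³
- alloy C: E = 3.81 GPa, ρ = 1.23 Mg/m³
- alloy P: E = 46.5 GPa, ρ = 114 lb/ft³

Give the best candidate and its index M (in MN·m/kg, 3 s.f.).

In SI units:
  alloy S: E = 3.099 GPa, ρ = 1120 kg/m³
  alloy J: E = 209.3 GPa, ρ = 7860 kg/m³
  alloy H: E = 96.04 GPa, ρ = 1610 kg/m³
  alloy G: E = 193.1 GPa, ρ = 8009 kg/m³
  alloy C: E = 3.810 GPa, ρ = 1230 kg/m³
  alloy P: E = 46.50 GPa, ρ = 1826 kg/m³
  alloy H: M = 59.7 MN·m/kg
  alloy J: M = 26.6 MN·m/kg
  alloy P: M = 25.5 MN·m/kg
  alloy G: M = 24.1 MN·m/kg
  alloy C: M = 3.10 MN·m/kg
  alloy S: M = 2.77 MN·m/kg
Alloy H has the largest M.

alloy H, M = 59.7 MN·m/kg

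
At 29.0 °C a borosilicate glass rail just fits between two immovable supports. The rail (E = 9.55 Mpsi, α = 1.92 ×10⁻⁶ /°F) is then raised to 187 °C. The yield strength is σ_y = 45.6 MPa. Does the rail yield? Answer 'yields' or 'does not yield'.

does not yield

E = 9.55 Mpsi = 65.84 GPa.
α = 1.92×10⁻⁶/°F × 9/5 = 3.46×10⁻⁶/K.
ΔT = 158.0 K. Constrained thermal stress σ = E·α·ΔT = 65.84×10³ MPa × 3.46×10⁻⁶ × 158.0 = 36.0 MPa (compressive).
Compare to σ_y = 45.6 MPa: σ < σ_y, so it does not yield.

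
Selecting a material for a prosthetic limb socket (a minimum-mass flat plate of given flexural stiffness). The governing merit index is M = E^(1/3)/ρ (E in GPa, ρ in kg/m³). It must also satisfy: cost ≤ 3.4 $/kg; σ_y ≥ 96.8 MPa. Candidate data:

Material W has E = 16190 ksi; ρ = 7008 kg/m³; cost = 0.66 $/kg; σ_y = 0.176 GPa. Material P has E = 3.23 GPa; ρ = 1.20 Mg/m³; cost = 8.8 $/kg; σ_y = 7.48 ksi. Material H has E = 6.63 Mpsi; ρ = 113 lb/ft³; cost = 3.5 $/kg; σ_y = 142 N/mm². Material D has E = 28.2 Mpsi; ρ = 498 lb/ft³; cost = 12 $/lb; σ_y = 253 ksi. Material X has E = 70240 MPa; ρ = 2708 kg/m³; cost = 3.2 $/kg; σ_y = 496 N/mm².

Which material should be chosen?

Screen on constraints: cost ≤ 3.4 $/kg; σ_y ≥ 96.8 MPa. Survivors: material W, material X.
Convert each candidate to consistent units, then evaluate M:
  material W: E = 111.6 GPa, ρ = 7008 kg/m³
  material X: E = 70.24 GPa, ρ = 2708 kg/m³
  material X: M = 1.52×10⁻³
  material W: M = 0.687×10⁻³
Material X ranks first.

material X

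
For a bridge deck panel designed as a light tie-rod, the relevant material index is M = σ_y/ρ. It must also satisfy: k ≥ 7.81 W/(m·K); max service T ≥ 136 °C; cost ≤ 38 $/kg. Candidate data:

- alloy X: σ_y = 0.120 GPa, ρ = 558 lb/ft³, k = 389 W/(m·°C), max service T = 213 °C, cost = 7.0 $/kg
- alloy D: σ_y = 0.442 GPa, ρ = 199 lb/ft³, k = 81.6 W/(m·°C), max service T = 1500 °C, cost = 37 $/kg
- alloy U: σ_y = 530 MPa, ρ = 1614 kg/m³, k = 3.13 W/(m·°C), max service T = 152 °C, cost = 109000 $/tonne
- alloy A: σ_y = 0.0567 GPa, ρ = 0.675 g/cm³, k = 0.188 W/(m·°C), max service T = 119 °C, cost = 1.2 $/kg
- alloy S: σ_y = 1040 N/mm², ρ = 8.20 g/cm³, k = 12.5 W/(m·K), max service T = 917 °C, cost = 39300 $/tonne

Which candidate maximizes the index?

Screen on constraints: k ≥ 7.81 W/(m·K); max service T ≥ 136 °C; cost ≤ 38 $/kg. Survivors: alloy X, alloy D.
Normalizing units and computing the index:
  alloy X: σ_y = 120.0 MPa, ρ = 8938 kg/m³
  alloy D: σ_y = 442.0 MPa, ρ = 3188 kg/m³
  alloy D: M = 139 kN·m/kg
  alloy X: M = 13.4 kN·m/kg
Alloy D has the largest M.

alloy D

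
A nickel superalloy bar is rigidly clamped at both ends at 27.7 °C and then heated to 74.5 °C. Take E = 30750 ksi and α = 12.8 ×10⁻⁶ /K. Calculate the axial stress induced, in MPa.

127 MPa

E = 30750 ksi = 212.0 GPa.
ΔT = 46.80 K. Constrained thermal stress σ = E·α·ΔT = 212.0×10³ MPa × 12.8×10⁻⁶ × 46.80 = 127 MPa (compressive).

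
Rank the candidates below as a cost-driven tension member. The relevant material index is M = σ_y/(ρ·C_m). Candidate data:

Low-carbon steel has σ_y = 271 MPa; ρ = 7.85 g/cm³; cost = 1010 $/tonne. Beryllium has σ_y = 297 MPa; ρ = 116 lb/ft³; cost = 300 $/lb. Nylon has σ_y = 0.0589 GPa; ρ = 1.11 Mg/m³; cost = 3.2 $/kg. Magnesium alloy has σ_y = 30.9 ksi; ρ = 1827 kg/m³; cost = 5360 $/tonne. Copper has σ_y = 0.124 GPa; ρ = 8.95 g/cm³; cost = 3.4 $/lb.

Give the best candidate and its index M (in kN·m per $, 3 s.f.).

After converting to SI:
  low-carbon steel: σ_y = 271.0 MPa, ρ = 7850 kg/m³, cost = 1.010 $/kg
  beryllium: σ_y = 297.0 MPa, ρ = 1858 kg/m³, cost = 661.4 $/kg
  nylon: σ_y = 58.90 MPa, ρ = 1110 kg/m³, cost = 3.200 $/kg
  magnesium alloy: σ_y = 213.0 MPa, ρ = 1827 kg/m³, cost = 5.360 $/kg
  copper: σ_y = 124.0 MPa, ρ = 8950 kg/m³, cost = 7.496 $/kg
  low-carbon steel: M = 34.2 kN·m per $
  magnesium alloy: M = 21.8 kN·m per $
  nylon: M = 16.6 kN·m per $
  copper: M = 1.85 kN·m per $
  beryllium: M = 0.242 kN·m per $
Highest index: low-carbon steel.

low-carbon steel, M = 34.2 kN·m per $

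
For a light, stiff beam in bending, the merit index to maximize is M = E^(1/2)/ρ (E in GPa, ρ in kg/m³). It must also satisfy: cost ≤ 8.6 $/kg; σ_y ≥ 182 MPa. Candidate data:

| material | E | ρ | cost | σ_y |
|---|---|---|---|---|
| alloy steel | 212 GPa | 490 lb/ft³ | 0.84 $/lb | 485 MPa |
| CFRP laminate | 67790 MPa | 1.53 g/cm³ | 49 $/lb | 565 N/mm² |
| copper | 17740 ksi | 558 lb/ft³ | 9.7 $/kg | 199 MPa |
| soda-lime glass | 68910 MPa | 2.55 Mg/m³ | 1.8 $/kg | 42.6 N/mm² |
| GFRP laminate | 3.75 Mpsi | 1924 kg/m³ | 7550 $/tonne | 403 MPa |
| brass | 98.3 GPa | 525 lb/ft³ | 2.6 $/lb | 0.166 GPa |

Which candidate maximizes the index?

GFRP laminate

Screen on constraints: cost ≤ 8.6 $/kg; σ_y ≥ 182 MPa. Survivors: alloy steel, GFRP laminate.
Putting every candidate on a common basis:
  alloy steel: E = 212.0 GPa, ρ = 7849 kg/m³
  GFRP laminate: E = 25.86 GPa, ρ = 1924 kg/m³
  GFRP laminate: M = 2.64×10⁻³
  alloy steel: M = 1.86×10⁻³
GFRP laminate ranks first.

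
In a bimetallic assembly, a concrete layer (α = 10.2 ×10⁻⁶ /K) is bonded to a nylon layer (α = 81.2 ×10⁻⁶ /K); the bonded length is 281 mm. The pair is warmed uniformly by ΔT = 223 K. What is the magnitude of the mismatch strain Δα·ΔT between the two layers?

0.0158

Δα = |10.2 − 81.2|×10⁻⁶/K = 71.0×10⁻⁶/K.
Mismatch strain = Δα·ΔT = 71.0×10⁻⁶ × 223.0 = 0.0158.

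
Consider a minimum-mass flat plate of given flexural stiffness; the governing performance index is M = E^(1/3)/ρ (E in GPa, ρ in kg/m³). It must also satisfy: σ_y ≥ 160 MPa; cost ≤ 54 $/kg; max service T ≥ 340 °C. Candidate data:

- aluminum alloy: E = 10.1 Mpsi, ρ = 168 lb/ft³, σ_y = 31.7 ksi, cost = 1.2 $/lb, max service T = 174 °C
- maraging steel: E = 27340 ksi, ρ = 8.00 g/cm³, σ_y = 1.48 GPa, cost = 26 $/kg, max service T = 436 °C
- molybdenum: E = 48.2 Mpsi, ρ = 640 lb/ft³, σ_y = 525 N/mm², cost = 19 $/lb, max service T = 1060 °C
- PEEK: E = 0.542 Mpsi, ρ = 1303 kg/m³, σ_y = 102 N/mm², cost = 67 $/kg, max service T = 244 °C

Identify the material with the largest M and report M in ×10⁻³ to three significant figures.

maraging steel, M = 0.717×10⁻³

Screen on constraints: σ_y ≥ 160 MPa; cost ≤ 54 $/kg; max service T ≥ 340 °C. Survivors: maraging steel, molybdenum.
Convert each candidate to consistent units, then evaluate M:
  maraging steel: E = 188.5 GPa, ρ = 8000 kg/m³
  molybdenum: E = 332.3 GPa, ρ = 10250 kg/m³
  maraging steel: M = 0.717×10⁻³
  molybdenum: M = 0.676×10⁻³
Highest index: maraging steel.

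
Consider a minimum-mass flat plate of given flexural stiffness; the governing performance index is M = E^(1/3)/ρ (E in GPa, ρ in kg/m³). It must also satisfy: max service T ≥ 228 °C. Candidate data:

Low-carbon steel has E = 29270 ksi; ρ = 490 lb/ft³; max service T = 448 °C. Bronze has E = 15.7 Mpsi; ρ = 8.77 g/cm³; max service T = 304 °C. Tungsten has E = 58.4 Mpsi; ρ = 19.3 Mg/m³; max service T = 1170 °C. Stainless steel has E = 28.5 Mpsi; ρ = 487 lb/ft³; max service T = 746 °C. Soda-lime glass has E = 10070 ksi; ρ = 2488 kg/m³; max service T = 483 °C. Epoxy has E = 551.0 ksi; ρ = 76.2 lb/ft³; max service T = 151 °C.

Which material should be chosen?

Screen on constraints: max service T ≥ 228 °C. Survivors: low-carbon steel, bronze, tungsten, stainless steel, soda-lime glass.
Putting every candidate on a common basis:
  low-carbon steel: E = 201.8 GPa, ρ = 7849 kg/m³
  bronze: E = 108.2 GPa, ρ = 8770 kg/m³
  tungsten: E = 402.7 GPa, ρ = 19300 kg/m³
  stainless steel: E = 196.5 GPa, ρ = 7801 kg/m³
  soda-lime glass: E = 69.43 GPa, ρ = 2488 kg/m³
  soda-lime glass: M = 1.65×10⁻³
  low-carbon steel: M = 0.747×10⁻³
  stainless steel: M = 0.745×10⁻³
  bronze: M = 0.543×10⁻³
  tungsten: M = 0.383×10⁻³
Soda-lime glass ranks first.

soda-lime glass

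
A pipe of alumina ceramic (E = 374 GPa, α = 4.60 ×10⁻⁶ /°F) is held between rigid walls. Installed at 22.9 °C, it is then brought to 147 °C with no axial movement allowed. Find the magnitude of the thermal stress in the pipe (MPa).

384 MPa

α = 4.60×10⁻⁶/°F × 9/5 = 8.28×10⁻⁶/K.
ΔT = 124.1 K. Constrained thermal stress σ = E·α·ΔT = 374.0×10³ MPa × 8.28×10⁻⁶ × 124.1 = 384 MPa (compressive).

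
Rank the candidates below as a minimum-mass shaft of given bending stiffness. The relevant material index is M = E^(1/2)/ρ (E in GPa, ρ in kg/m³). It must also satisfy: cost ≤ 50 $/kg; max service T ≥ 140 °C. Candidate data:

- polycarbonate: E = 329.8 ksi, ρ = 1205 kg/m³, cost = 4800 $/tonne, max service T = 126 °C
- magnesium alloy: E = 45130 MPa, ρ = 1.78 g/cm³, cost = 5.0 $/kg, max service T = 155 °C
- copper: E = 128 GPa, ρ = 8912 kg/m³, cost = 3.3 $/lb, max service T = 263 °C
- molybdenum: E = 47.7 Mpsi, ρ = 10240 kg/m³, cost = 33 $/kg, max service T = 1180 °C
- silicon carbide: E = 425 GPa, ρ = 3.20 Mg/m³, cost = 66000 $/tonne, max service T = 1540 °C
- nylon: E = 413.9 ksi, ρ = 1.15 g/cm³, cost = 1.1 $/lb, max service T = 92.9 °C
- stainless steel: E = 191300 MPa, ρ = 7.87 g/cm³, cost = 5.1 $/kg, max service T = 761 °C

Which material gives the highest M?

magnesium alloy

Screen on constraints: cost ≤ 50 $/kg; max service T ≥ 140 °C. Survivors: magnesium alloy, copper, molybdenum, stainless steel.
After converting to SI:
  magnesium alloy: E = 45.13 GPa, ρ = 1780 kg/m³
  copper: E = 128.0 GPa, ρ = 8912 kg/m³
  molybdenum: E = 328.9 GPa, ρ = 10240 kg/m³
  stainless steel: E = 191.3 GPa, ρ = 7870 kg/m³
  magnesium alloy: M = 3.77×10⁻³
  molybdenum: M = 1.77×10⁻³
  stainless steel: M = 1.76×10⁻³
  copper: M = 1.27×10⁻³
Magnesium alloy has the largest M.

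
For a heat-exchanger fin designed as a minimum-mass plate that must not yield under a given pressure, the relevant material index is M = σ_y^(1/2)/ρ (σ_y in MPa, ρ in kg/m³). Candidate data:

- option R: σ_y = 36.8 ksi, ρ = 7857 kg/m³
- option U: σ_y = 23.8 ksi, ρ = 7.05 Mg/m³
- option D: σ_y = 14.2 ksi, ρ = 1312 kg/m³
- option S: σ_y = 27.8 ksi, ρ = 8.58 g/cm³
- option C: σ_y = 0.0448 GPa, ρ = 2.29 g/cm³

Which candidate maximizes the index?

option D

Normalizing units and computing the index:
  option R: σ_y = 253.7 MPa, ρ = 7857 kg/m³
  option U: σ_y = 164.1 MPa, ρ = 7050 kg/m³
  option D: σ_y = 97.91 MPa, ρ = 1312 kg/m³
  option S: σ_y = 191.7 MPa, ρ = 8580 kg/m³
  option C: σ_y = 44.80 MPa, ρ = 2290 kg/m³
  option D: M = 7.54×10⁻³
  option C: M = 2.92×10⁻³
  option R: M = 2.03×10⁻³
  option U: M = 1.82×10⁻³
  option S: M = 1.61×10⁻³
The maximum is for option D.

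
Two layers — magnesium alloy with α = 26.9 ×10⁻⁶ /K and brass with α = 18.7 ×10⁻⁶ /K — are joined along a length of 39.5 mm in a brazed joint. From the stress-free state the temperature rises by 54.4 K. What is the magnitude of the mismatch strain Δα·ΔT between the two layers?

Δα = |26.9 − 18.7|×10⁻⁶/K = 8.20×10⁻⁶/K.
Mismatch strain = Δα·ΔT = 8.20×10⁻⁶ × 54.4 = 4.46×10⁻⁴.

4.46×10⁻⁴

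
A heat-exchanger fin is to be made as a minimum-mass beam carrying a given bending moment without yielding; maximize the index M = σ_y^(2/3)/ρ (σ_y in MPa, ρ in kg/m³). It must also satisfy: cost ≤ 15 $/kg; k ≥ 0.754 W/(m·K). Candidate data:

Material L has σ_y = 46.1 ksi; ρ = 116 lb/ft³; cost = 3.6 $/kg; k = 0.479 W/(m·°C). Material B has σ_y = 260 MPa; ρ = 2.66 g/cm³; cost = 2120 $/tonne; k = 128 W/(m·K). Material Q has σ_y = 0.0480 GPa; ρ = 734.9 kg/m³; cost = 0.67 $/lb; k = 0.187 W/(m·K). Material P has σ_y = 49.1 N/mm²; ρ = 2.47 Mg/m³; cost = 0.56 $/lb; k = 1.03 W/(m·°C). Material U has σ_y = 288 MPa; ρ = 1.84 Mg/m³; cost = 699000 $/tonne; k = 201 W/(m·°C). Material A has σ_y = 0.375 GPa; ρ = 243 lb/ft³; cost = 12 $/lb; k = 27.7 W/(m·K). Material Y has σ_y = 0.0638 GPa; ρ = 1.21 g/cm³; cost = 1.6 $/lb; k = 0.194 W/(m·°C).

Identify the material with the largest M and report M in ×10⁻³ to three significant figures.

Screen on constraints: cost ≤ 15 $/kg; k ≥ 0.754 W/(m·K). Survivors: material B, material P.
After converting to SI:
  material B: σ_y = 260.0 MPa, ρ = 2660 kg/m³
  material P: σ_y = 49.10 MPa, ρ = 2470 kg/m³
  material B: M = 15.3×10⁻³
  material P: M = 5.43×10⁻³
Material B ranks first.

material B, M = 15.3×10⁻³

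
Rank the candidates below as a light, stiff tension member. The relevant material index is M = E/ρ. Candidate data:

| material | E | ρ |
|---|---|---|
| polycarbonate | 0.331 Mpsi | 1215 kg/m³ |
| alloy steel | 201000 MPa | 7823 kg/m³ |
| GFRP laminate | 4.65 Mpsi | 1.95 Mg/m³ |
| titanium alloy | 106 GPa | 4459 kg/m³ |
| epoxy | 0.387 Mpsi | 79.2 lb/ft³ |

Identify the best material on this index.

alloy steel

In SI units:
  polycarbonate: E = 2.282 GPa, ρ = 1215 kg/m³
  alloy steel: E = 201.0 GPa, ρ = 7823 kg/m³
  GFRP laminate: E = 32.06 GPa, ρ = 1950 kg/m³
  titanium alloy: E = 106.0 GPa, ρ = 4459 kg/m³
  epoxy: E = 2.668 GPa, ρ = 1269 kg/m³
  alloy steel: M = 25.7 MN·m/kg
  titanium alloy: M = 23.8 MN·m/kg
  GFRP laminate: M = 16.4 MN·m/kg
  epoxy: M = 2.10 MN·m/kg
  polycarbonate: M = 1.88 MN·m/kg
The maximum is for alloy steel.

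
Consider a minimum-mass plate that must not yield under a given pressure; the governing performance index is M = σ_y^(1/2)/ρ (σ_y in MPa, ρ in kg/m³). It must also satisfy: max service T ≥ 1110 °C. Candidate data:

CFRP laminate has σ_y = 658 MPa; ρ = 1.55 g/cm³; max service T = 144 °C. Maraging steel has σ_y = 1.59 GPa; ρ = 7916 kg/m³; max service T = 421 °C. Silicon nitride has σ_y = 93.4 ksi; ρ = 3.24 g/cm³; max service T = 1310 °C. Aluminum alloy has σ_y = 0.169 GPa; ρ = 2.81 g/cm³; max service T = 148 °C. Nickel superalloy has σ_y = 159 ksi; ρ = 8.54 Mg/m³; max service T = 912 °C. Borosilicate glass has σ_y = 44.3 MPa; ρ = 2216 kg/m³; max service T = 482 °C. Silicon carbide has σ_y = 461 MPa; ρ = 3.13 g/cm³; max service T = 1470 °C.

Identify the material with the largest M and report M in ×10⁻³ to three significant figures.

silicon nitride, M = 7.83×10⁻³

Screen on constraints: max service T ≥ 1110 °C. Survivors: silicon nitride, silicon carbide.
Normalizing units and computing the index:
  silicon nitride: σ_y = 644.0 MPa, ρ = 3240 kg/m³
  silicon carbide: σ_y = 461.0 MPa, ρ = 3130 kg/m³
  silicon nitride: M = 7.83×10⁻³
  silicon carbide: M = 6.86×10⁻³
Silicon nitride ranks first.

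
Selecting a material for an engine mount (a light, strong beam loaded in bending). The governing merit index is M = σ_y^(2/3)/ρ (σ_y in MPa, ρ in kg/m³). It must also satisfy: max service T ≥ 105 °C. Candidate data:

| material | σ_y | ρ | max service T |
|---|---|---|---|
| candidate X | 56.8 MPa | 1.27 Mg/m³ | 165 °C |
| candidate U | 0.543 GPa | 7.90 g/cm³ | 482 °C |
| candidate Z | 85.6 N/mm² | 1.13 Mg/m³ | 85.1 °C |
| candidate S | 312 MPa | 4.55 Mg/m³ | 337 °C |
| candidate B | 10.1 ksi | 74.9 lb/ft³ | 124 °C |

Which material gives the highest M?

candidate B

Screen on constraints: max service T ≥ 105 °C. Survivors: candidate X, candidate U, candidate S, candidate B.
Convert each candidate to consistent units, then evaluate M:
  candidate X: σ_y = 56.80 MPa, ρ = 1270 kg/m³
  candidate U: σ_y = 543.0 MPa, ρ = 7900 kg/m³
  candidate S: σ_y = 312.0 MPa, ρ = 4550 kg/m³
  candidate B: σ_y = 69.64 MPa, ρ = 1200 kg/m³
  candidate B: M = 14.1×10⁻³
  candidate X: M = 11.6×10⁻³
  candidate S: M = 10.1×10⁻³
  candidate U: M = 8.43×10⁻³
Highest index: candidate B.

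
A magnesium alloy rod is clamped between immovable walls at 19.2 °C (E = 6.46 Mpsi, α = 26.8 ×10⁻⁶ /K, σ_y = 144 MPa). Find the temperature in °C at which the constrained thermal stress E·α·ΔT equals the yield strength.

E = 6.46 Mpsi = 44.54 GPa.
E·α·ΔT = 144.0 MPa ⇒ ΔT = 144.0 / (44.54×10³ × 26.8×10⁻⁶) = 120.6 K.
T = 19.2 + 120.6 = 139.8 °C.

140 °C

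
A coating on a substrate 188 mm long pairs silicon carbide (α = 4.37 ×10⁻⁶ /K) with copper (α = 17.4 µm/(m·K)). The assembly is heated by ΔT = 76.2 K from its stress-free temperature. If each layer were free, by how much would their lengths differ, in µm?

187 µm

Δα = |4.37 − 17.4|×10⁻⁶/K = 13.0×10⁻⁶/K.
ΔL_mismatch = Δα·L·ΔT = 13.0×10⁻⁶ × 188.0 mm × 76.2 K = 187 µm.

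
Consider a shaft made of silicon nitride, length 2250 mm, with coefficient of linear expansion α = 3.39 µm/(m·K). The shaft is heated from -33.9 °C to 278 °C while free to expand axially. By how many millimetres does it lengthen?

ΔT = 278 − (-33.9) = 311.9 K.
ΔL = α·L₀·ΔT = 3.39×10⁻⁶ × 2250 mm × 311.9 K = 2.38 mm.

2.38 mm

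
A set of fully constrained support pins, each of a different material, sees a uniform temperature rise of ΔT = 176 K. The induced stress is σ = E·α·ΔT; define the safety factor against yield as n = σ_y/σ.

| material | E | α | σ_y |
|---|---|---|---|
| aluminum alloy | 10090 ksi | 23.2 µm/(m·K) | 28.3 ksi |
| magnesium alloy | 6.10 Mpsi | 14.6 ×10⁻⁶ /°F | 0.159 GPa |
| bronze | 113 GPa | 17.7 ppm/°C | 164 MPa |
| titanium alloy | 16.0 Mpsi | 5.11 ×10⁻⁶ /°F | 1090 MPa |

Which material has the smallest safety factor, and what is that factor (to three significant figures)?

bronze, n = 0.466

Converting E to GPa, α to ×10⁻⁶/K, σ_y to MPa, then σ and n for each:
  aluminum alloy: E = 69.57, α = 23.2, σ_y = 195.1 → σ = 284 MPa, n = 0.687
  magnesium alloy: E = 42.06, α = 26.3, σ_y = 159.0 → σ = 195 MPa, n = 0.817
  bronze: E = 113.0, α = 17.7, σ_y = 164.0 → σ = 352 MPa, n = 0.466
  titanium alloy: E = 110.3, α = 9.20, σ_y = 1090 → σ = 179 MPa, n = 6.10
Bronze has the lowest safety factor, n = 0.466.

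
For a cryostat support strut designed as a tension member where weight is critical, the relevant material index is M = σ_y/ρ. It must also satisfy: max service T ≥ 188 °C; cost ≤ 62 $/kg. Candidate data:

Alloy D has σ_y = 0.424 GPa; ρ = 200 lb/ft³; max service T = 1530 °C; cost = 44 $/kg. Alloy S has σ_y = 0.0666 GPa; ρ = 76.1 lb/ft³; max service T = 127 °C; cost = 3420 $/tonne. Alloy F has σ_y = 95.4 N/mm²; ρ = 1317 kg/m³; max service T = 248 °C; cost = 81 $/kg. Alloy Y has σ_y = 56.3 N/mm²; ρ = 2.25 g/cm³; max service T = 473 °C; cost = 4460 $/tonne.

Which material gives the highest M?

alloy D

Screen on constraints: max service T ≥ 188 °C; cost ≤ 62 $/kg. Survivors: alloy D, alloy Y.
In SI units:
  alloy D: σ_y = 424.0 MPa, ρ = 3204 kg/m³
  alloy Y: σ_y = 56.30 MPa, ρ = 2250 kg/m³
  alloy D: M = 132 kN·m/kg
  alloy Y: M = 25.0 kN·m/kg
Alloy D ranks first.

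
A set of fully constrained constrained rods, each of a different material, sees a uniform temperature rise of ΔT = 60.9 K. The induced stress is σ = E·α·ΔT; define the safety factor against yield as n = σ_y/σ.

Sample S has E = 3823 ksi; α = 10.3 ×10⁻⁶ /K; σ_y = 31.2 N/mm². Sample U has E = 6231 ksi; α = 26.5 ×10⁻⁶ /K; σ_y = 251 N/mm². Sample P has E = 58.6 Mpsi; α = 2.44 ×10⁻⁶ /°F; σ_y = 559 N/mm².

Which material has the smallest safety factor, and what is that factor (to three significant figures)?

sample S, n = 1.89

With everything in SI (GPa, ×10⁻⁶/K, MPa):
  sample S: E = 26.36, α = 10.3, σ_y = 31.20 → σ = 16.5 MPa, n = 1.89
  sample U: E = 42.96, α = 26.5, σ_y = 251.0 → σ = 69.3 MPa, n = 3.62
  sample P: E = 404.0, α = 4.39, σ_y = 559.0 → σ = 108 MPa, n = 5.17
Smallest n: sample S with n = 1.89.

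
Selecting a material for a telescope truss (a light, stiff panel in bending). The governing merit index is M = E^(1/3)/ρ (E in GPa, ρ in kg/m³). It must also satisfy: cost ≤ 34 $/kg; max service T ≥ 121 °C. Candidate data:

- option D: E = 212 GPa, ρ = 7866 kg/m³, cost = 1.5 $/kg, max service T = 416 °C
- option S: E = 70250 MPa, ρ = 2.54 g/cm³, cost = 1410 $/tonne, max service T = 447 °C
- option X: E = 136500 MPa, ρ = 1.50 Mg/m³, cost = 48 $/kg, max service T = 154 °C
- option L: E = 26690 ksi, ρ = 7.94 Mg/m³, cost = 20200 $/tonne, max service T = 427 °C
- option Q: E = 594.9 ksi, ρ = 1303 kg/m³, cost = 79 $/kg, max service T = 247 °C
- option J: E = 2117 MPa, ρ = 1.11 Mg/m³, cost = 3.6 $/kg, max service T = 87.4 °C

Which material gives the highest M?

Screen on constraints: cost ≤ 34 $/kg; max service T ≥ 121 °C. Survivors: option D, option S, option L.
Normalizing units and computing the index:
  option D: E = 212.0 GPa, ρ = 7866 kg/m³
  option S: E = 70.25 GPa, ρ = 2540 kg/m³
  option L: E = 184.0 GPa, ρ = 7940 kg/m³
  option S: M = 1.62×10⁻³
  option D: M = 0.758×10⁻³
  option L: M = 0.716×10⁻³
The maximum is for option S.

option S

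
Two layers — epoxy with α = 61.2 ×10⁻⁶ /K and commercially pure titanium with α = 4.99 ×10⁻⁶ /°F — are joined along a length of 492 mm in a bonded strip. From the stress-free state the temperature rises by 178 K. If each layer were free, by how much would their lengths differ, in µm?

commercially pure titanium: α = 4.99×10⁻⁶/°F × 9/5 = 8.98×10⁻⁶/K.
Δα = |61.2 − 8.98|×10⁻⁶/K = 52.2×10⁻⁶/K.
ΔL_mismatch = Δα·L·ΔT = 52.2×10⁻⁶ × 492.0 mm × 178.0 K = 4570 µm.

4570 µm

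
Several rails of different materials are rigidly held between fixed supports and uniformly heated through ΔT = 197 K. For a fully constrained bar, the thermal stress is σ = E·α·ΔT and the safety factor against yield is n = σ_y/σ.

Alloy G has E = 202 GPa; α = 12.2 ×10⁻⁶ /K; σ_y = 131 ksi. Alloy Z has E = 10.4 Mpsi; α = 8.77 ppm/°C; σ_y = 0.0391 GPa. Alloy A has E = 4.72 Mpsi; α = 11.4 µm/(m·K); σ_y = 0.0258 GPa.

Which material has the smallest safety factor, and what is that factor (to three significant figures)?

Per material, after unit conversion:
  alloy G: E = 202.0, α = 12.2, σ_y = 903.2 → σ = 485 MPa, n = 1.86
  alloy Z: E = 71.71, α = 8.77, σ_y = 39.10 → σ = 124 MPa, n = 0.316
  alloy A: E = 32.54, α = 11.4, σ_y = 25.80 → σ = 73.1 MPa, n = 0.353
Smallest n: alloy Z with n = 0.316.

alloy Z, n = 0.316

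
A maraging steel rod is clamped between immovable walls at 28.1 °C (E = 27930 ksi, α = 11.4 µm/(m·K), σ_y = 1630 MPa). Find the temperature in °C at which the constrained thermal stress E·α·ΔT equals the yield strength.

771 °C

E = 27930 ksi = 192.6 GPa.
E·α·ΔT = 1630 MPa ⇒ ΔT = 1630 / (192.6×10³ × 11.4×10⁻⁶) = 742.5 K.
T = 28.1 + 742.5 = 770.6 °C.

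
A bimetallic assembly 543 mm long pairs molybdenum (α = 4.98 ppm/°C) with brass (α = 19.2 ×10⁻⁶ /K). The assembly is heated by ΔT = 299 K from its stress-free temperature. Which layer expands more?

brass

α(molybdenum) = 4.98×10⁻⁶/K vs α(brass) = 19.2×10⁻⁶/K.
Higher α expands more for the same ΔT: brass.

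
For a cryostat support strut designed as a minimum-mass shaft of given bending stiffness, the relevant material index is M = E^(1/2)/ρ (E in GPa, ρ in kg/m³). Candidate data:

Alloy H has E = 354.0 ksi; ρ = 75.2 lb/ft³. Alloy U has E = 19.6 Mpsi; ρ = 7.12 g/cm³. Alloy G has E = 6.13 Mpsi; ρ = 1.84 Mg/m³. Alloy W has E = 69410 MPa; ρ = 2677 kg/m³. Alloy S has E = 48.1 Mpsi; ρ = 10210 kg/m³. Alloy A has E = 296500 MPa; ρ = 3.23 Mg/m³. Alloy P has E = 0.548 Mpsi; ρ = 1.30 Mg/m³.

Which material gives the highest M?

Putting every candidate on a common basis:
  alloy H: E = 2.441 GPa, ρ = 1205 kg/m³
  alloy U: E = 135.1 GPa, ρ = 7120 kg/m³
  alloy G: E = 42.26 GPa, ρ = 1840 kg/m³
  alloy W: E = 69.41 GPa, ρ = 2677 kg/m³
  alloy S: E = 331.6 GPa, ρ = 10210 kg/m³
  alloy A: E = 296.5 GPa, ρ = 3230 kg/m³
  alloy P: E = 3.778 GPa, ρ = 1300 kg/m³
  alloy A: M = 5.33×10⁻³
  alloy G: M = 3.53×10⁻³
  alloy W: M = 3.11×10⁻³
  alloy S: M = 1.78×10⁻³
  alloy U: M = 1.63×10⁻³
  alloy P: M = 1.50×10⁻³
  alloy H: M = 1.30×10⁻³
Alloy A ranks first.

alloy A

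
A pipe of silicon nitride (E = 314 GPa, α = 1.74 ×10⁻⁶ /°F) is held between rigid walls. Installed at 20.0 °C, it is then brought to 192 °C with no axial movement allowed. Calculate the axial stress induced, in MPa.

169 MPa

α = 1.74×10⁻⁶/°F × 9/5 = 3.13×10⁻⁶/K.
ΔT = 172.0 K. Constrained thermal stress σ = E·α·ΔT = 314.0×10³ MPa × 3.13×10⁻⁶ × 172.0 = 169 MPa (compressive).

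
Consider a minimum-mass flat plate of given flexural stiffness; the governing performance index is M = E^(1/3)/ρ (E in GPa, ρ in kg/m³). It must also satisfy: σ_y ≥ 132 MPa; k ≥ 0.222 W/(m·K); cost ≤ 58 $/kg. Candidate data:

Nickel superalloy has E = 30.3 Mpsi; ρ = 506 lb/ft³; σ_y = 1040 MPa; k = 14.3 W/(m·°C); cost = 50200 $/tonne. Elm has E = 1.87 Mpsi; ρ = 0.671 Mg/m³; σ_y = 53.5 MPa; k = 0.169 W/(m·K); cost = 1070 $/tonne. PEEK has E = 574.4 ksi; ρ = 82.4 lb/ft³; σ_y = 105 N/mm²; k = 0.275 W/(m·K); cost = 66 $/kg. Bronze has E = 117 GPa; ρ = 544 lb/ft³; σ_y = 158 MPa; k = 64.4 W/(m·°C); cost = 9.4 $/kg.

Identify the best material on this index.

Screen on constraints: σ_y ≥ 132 MPa; k ≥ 0.222 W/(m·K); cost ≤ 58 $/kg. Survivors: nickel superalloy, bronze.
After converting to SI:
  nickel superalloy: E = 208.9 GPa, ρ = 8105 kg/m³
  bronze: E = 117.0 GPa, ρ = 8714 kg/m³
  nickel superalloy: M = 0.732×10⁻³
  bronze: M = 0.561×10⁻³
Highest index: nickel superalloy.

nickel superalloy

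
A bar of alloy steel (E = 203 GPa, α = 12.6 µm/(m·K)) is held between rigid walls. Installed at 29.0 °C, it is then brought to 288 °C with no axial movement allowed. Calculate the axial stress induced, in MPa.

ΔT = 259.0 K. Constrained thermal stress σ = E·α·ΔT = 203.0×10³ MPa × 12.6×10⁻⁶ × 259.0 = 662 MPa (compressive).

662 MPa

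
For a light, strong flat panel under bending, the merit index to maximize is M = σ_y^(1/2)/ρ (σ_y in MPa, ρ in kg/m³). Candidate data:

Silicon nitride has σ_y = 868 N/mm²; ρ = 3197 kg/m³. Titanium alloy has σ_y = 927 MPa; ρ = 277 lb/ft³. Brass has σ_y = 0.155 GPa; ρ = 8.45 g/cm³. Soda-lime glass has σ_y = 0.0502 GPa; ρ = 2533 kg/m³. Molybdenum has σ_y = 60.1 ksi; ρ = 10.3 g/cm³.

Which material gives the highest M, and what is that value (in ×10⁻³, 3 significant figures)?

silicon nitride, M = 9.22×10⁻³

Normalizing units and computing the index:
  silicon nitride: σ_y = 868.0 MPa, ρ = 3197 kg/m³
  titanium alloy: σ_y = 927.0 MPa, ρ = 4437 kg/m³
  brass: σ_y = 155.0 MPa, ρ = 8450 kg/m³
  soda-lime glass: σ_y = 50.20 MPa, ρ = 2533 kg/m³
  molybdenum: σ_y = 414.4 MPa, ρ = 10300 kg/m³
  silicon nitride: M = 9.22×10⁻³
  titanium alloy: M = 6.86×10⁻³
  soda-lime glass: M = 2.80×10⁻³
  molybdenum: M = 1.98×10⁻³
  brass: M = 1.47×10⁻³
Silicon nitride has the largest M.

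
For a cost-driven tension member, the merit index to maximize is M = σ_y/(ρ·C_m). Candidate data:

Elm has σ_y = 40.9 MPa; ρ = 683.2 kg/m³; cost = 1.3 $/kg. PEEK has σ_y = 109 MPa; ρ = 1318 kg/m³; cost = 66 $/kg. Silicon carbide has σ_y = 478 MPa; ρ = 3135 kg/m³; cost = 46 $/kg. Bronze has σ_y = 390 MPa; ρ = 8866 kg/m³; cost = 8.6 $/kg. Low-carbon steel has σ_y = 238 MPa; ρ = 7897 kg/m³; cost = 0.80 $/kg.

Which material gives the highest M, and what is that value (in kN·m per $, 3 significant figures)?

elm, M = 46.1 kN·m per $

Evaluate M for each candidate:
  elm: M = 46.1 kN·m per $
  low-carbon steel: M = 37.7 kN·m per $
  bronze: M = 5.11 kN·m per $
  silicon carbide: M = 3.31 kN·m per $
  PEEK: M = 1.25 kN·m per $
The maximum is for elm.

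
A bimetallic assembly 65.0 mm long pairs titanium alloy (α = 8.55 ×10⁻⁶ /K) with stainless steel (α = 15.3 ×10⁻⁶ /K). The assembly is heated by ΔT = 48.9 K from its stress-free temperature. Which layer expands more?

α(titanium alloy) = 8.55×10⁻⁶/K vs α(stainless steel) = 15.3×10⁻⁶/K.
Higher α expands more for the same ΔT: stainless steel.

stainless steel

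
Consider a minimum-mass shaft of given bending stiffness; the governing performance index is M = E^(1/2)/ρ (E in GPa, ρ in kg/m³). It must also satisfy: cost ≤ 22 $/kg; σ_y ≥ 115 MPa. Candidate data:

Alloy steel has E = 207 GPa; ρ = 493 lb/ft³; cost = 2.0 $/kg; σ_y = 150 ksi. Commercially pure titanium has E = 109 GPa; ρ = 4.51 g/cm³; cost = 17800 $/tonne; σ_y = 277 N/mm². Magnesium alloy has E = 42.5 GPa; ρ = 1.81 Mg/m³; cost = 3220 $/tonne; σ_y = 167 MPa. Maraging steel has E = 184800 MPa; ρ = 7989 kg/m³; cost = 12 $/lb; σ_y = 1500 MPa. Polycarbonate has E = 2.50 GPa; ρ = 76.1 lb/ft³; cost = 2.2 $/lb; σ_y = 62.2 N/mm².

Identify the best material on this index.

magnesium alloy

Screen on constraints: cost ≤ 22 $/kg; σ_y ≥ 115 MPa. Survivors: alloy steel, commercially pure titanium, magnesium alloy.
Normalizing units and computing the index:
  alloy steel: E = 207.0 GPa, ρ = 7897 kg/m³
  commercially pure titanium: E = 109.0 GPa, ρ = 4510 kg/m³
  magnesium alloy: E = 42.50 GPa, ρ = 1810 kg/m³
  magnesium alloy: M = 3.60×10⁻³
  commercially pure titanium: M = 2.31×10⁻³
  alloy steel: M = 1.82×10⁻³
Magnesium alloy ranks first.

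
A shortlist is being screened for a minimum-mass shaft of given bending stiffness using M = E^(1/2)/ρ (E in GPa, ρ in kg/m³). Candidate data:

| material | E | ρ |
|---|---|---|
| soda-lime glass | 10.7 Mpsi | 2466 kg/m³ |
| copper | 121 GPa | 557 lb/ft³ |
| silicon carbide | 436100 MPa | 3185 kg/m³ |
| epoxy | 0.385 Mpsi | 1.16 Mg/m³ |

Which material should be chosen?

silicon carbide

After converting to SI:
  soda-lime glass: E = 73.77 GPa, ρ = 2466 kg/m³
  copper: E = 121.0 GPa, ρ = 8922 kg/m³
  silicon carbide: E = 436.1 GPa, ρ = 3185 kg/m³
  epoxy: E = 2.654 GPa, ρ = 1160 kg/m³
  silicon carbide: M = 6.56×10⁻³
  soda-lime glass: M = 3.48×10⁻³
  epoxy: M = 1.40×10⁻³
  copper: M = 1.23×10⁻³
Silicon carbide has the largest M.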